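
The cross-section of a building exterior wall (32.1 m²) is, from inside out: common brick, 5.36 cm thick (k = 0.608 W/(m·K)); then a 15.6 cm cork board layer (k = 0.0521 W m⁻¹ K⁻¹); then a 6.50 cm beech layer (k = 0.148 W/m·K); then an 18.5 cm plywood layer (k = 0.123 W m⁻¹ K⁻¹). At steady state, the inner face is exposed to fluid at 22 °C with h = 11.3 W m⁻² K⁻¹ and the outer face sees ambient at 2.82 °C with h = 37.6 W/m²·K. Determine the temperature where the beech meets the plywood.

Series thermal resistances, inner to outer:
  R_conv,in = 1/(hA) = 1/(11.3·32.1) = 0.002757 K/W
  R_common brick = L/(kA) = 0.0536/(0.608·32.1) = 0.002746 K/W
  R_cork board = L/(kA) = 0.156/(0.0521·32.1) = 0.09328 K/W
  R_beech = L/(kA) = 0.0650/(0.148·32.1) = 0.01368 K/W
  R_plywood = L/(kA) = 0.185/(0.123·32.1) = 0.04686 K/W
  R_conv,out = 1/(hA) = 1/(37.6·32.1) = 8.285×10^-4 K/W
ΣR = 0.002757 + 0.002746 + 0.09328 + 0.01368 + 0.04686 + 8.285×10^-4 = 0.1602 K/W
Q = ΔT/ΣR = (22 °C − 2.82 °C)/0.1602 = 119.7 W
From the inner boundary to the beech/plywood interface, ΣR_partial = 0.1125 K/W.
T_interface = T_in − Q·ΣR_partial = 22 °C − (119.7)(0.1125) = 8.53 °C

T = 8.53 °C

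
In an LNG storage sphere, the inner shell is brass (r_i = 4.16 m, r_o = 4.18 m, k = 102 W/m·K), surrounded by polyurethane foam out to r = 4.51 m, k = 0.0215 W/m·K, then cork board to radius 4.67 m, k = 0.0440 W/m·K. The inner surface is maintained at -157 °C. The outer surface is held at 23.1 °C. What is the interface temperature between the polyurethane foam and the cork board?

T = -8.4 °C

Resistance network (inner→outer):
  R_brass = (1/4.16 − 1/4.18)/(4πk) = 0.001150/(4π·102) = 8.973×10^-7 K/W
  R_polyurethane foam = (1/4.18 − 1/4.51)/(4πk) = 0.01750/(4π·0.0215) = 0.06479 K/W
  R_cork board = (1/4.51 − 1/4.67)/(4πk) = 0.007597/(4π·0.0440) = 0.01374 K/W
ΣR = 8.973×10^-7 + 0.06479 + 0.01374 = 0.07853 K/W
Q = ΔT/ΣR = (-157 °C − 23.1 °C)/0.07853 = -2293 W
From the inner boundary to the polyurethane foam/cork board interface, ΣR_partial = 0.06479 K/W.
T_interface = T_in − Q·ΣR_partial = -157 °C − (-2293)(0.06479) = -8.4 °C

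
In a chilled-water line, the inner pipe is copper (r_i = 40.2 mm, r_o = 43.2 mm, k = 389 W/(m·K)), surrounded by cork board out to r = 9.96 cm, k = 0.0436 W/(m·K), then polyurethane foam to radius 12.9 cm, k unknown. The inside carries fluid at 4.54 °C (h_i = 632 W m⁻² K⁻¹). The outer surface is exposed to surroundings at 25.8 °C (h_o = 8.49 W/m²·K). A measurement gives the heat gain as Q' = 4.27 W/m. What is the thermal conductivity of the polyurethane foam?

k = 0.0232 W/m·K

ΣR = ΔT/Q' = |4.54 − 25.8|/4.27 = 4.979 m·K/W
Known resistances:
  R'_conv,in = 1/(2πr h) = 1/(2π·0.0402·632) = 0.006264 m·K/W
  R'_copper = ln(0.0432/0.0402)/(2πk) = 0.07197/(2π·389) = 2.945×10^-5 m·K/W
  R'_cork board = ln(0.0996/0.0432)/(2πk) = 0.8353/(2π·0.0436) = 3.049 m·K/W
  R'_conv,out = 1/(2πr h) = 1/(2π·0.129·8.49) = 0.1453 m·K/W
R_polyurethane foam = ΣR − ΣR_known = 4.979 − 3.201 = 1.778 m·K/W
ln(r₂/r₁)/(2πk) = 1.778 ⇒ k = 0.2587/(2π·1.778) = 0.0232 W/m·K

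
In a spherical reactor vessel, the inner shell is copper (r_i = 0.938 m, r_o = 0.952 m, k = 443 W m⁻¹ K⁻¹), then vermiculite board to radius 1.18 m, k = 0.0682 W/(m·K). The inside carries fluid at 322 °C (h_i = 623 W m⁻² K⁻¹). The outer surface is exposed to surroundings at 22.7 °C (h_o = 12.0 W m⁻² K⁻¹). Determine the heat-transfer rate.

Resistance network (inner→outer):
  R_conv,in = 1/(4πr²h) = 1/(4π·0.938²·623) = 1.452×10^-4 K/W
  R_copper = (1/0.938 − 1/0.952)/(4πk) = 0.01568/(4π·443) = 2.816×10^-6 K/W
  R_vermiculite board = (1/0.952 − 1/1.18)/(4πk) = 0.2030/(4π·0.0682) = 0.2368 K/W
  R_conv,out = 1/(4πr²h) = 1/(4π·1.18²·12.0) = 0.004763 K/W
ΣR = 1.452×10^-4 + 2.816×10^-6 + 0.2368 + 0.004763 = 0.2417 K/W
Q = ΔT/ΣR = (322 °C − 22.7 °C)/0.2417 = 1240 W

Q = 1240 W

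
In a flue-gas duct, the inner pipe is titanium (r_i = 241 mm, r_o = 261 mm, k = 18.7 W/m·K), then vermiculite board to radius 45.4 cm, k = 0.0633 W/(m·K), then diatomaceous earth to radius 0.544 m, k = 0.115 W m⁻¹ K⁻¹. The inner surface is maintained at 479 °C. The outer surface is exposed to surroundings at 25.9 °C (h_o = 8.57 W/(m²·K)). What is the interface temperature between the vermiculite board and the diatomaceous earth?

T = 103 °C

Treat each layer as a resistance in series:
  R'_titanium = ln(0.261/0.241)/(2πk) = 0.07972/(2π·18.7) = 6.785×10^-4 m·K/W
  R'_vermiculite board = ln(0.454/0.261)/(2πk) = 0.5536/(2π·0.0633) = 1.392 m·K/W
  R'_diatomaceous earth = ln(0.544/0.454)/(2πk) = 0.1809/(2π·0.115) = 0.2503 m·K/W
  R'_conv,out = 1/(2πr h) = 1/(2π·0.544·8.57) = 0.03414 m·K/W
ΣR = 6.785×10^-4 + 1.392 + 0.2503 + 0.03414 = 1.677 m·K/W
Q' = ΔT/ΣR = (479 °C − 25.9 °C)/1.677 = 270.2 W/m
From the inner boundary to the vermiculite board/diatomaceous earth interface, ΣR_partial = 1.393 m·K/W.
T_interface = T_in − Q'·ΣR_partial = 479 °C − (270.2)(1.393) = 103 °C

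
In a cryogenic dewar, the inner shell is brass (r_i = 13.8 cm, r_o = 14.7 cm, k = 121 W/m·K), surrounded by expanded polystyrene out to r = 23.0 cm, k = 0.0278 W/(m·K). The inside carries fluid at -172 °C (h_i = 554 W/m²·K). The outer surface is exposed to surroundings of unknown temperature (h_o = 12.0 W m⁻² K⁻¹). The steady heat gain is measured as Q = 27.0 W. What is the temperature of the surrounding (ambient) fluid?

Sum the resistances:
  R_conv,in = 1/(4πr²h) = 1/(4π·0.138²·554) = 0.007543 K/W
  R_brass = (1/0.138 − 1/0.147)/(4πk) = 0.4437/(4π·121) = 2.918×10^-4 K/W
  R_expanded polystyrene = (1/0.147 − 1/0.230)/(4πk) = 2.455/(4π·0.0278) = 7.027 K/W
  R_conv,out = 1/(4πr²h) = 1/(4π·0.230²·12.0) = 0.1254 K/W
ΣR = 7.160 K/W
ΔT = Q·ΣR = 27.0 × 7.160 = 193.3 K
Heat flows inward, so T_out = T_in + ΔT = -172 + 193.3 = 21.3 °C

T_out = 21.3 °C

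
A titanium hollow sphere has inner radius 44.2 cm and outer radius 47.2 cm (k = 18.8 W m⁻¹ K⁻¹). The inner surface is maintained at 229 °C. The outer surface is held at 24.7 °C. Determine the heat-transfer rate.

Q = 4πk·ΔT/(1/r₁ − 1/r₂) = 4π × 18.8 × 204.3 / (1/0.442 − 1/0.472) = 3.36×10^5 W

Q = 336 kW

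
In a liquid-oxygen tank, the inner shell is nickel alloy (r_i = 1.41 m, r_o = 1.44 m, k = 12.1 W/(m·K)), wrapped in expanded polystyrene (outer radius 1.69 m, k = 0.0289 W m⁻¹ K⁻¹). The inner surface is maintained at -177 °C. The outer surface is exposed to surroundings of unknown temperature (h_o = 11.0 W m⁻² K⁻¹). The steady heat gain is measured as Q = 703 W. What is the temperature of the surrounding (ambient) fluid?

T_out = 23.7 °C

Sum the resistances:
  R_nickel alloy = (1/1.41 − 1/1.44)/(4πk) = 0.01478/(4π·12.1) = 9.717×10^-5 K/W
  R_expanded polystyrene = (1/1.44 − 1/1.69)/(4πk) = 0.1027/(4π·0.0289) = 0.2829 K/W
  R_conv,out = 1/(4πr²h) = 1/(4π·1.69²·11.0) = 0.002533 K/W
ΣR = 0.2855 K/W
ΔT = Q·ΣR = 703 × 0.2855 = 200.7 K
Heat flows inward, so T_out = T_in + ΔT = -177 + 200.7 = 23.7 °C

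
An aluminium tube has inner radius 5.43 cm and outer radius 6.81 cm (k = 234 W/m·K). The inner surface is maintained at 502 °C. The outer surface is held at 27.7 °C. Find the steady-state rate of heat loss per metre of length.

Q' = 3.08×10^6 W/m

Q' = 2πk·ΔT/ln(r₂/r₁) = 2π × 234 × 474.3 / ln(0.0681/0.0543) = 3.08×10^6 W/m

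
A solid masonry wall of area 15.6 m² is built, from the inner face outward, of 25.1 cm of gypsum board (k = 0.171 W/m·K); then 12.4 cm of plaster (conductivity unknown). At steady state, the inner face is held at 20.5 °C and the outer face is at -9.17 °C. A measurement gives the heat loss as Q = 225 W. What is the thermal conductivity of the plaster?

ΣR = ΔT/Q = |20.5 − -9.17|/225 = 0.1319 K/W
Known resistances:
  R_gypsum board = L/(kA) = 0.251/(0.171·15.6) = 0.09409 K/W
R_plaster = ΣR − ΣR_known = 0.1319 − 0.09409 = 0.03781 K/W
L/(kA) = 0.03781 ⇒ k = 0.124/(0.03781·15.6) = 0.210 W/m·K

k = 0.210 W/m·K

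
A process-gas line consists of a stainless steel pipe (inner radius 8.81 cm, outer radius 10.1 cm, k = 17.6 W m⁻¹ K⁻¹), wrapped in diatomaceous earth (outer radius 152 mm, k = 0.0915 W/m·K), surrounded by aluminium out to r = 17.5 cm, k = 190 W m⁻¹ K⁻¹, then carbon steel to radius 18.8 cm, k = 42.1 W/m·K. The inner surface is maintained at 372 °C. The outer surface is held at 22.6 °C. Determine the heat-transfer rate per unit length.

Treat each layer as a resistance in series:
  R'_stainless steel = ln(0.101/0.0881)/(2πk) = 0.1366/(2π·17.6) = 0.001236 m·K/W
  R'_diatomaceous earth = ln(0.152/0.101)/(2πk) = 0.4088/(2π·0.0915) = 0.7110 m·K/W
  R'_aluminium = ln(0.175/0.152)/(2πk) = 0.1409/(2π·190) = 1.180×10^-4 m·K/W
  R'_carbon steel = ln(0.188/0.175)/(2πk) = 0.07166/(2π·42.1) = 2.709×10^-4 m·K/W
ΣR = 0.001236 + 0.7110 + 1.180×10^-4 + 2.709×10^-4 = 0.7126 m·K/W
Q' = ΔT/ΣR = (372 °C − 22.6 °C)/0.7126 = 490 W/m

Q' = 490 W/m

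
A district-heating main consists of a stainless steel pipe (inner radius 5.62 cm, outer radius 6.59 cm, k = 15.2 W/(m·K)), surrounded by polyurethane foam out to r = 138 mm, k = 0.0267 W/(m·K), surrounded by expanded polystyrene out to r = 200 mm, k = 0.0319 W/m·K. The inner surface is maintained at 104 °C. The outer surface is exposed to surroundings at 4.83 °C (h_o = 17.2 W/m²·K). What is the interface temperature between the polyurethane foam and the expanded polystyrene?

Series thermal resistances, inner to outer:
  R'_stainless steel = ln(0.0659/0.0562)/(2πk) = 0.1592/(2π·15.2) = 0.001667 m·K/W
  R'_polyurethane foam = ln(0.138/0.0659)/(2πk) = 0.7391/(2π·0.0267) = 4.406 m·K/W
  R'_expanded polystyrene = ln(0.200/0.138)/(2πk) = 0.3711/(2π·0.0319) = 1.851 m·K/W
  R'_conv,out = 1/(2πr h) = 1/(2π·0.200·17.2) = 0.04627 m·K/W
ΣR = 0.001667 + 4.406 + 1.851 + 0.04627 = 6.305 m·K/W
Q' = ΔT/ΣR = (104 °C − 4.83 °C)/6.305 = 15.73 W/m
From the inner boundary to the polyurethane foam/expanded polystyrene interface, ΣR_partial = 4.408 m·K/W.
T_interface = T_in − Q'·ΣR_partial = 104 °C − (15.73)(4.408) = 34.7 °C

T = 34.7 °C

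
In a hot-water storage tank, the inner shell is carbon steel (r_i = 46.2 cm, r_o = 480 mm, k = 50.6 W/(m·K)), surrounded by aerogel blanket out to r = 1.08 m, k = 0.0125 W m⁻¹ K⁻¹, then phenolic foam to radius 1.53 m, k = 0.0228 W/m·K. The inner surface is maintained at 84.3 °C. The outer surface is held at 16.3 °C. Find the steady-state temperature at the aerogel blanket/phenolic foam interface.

Treat each layer as a resistance in series:
  R_carbon steel = (1/0.462 − 1/0.480)/(4πk) = 0.08117/(4π·50.6) = 1.277×10^-4 K/W
  R_aerogel blanket = (1/0.480 − 1/1.08)/(4πk) = 1.157/(4π·0.0125) = 7.368 K/W
  R_phenolic foam = (1/1.08 − 1/1.53)/(4πk) = 0.2723/(4π·0.0228) = 0.9505 K/W
ΣR = 1.277×10^-4 + 7.368 + 0.9505 = 8.319 K/W
Q = ΔT/ΣR = (84.3 °C − 16.3 °C)/8.319 = 8.174 W
From the inner boundary to the aerogel blanket/phenolic foam interface, ΣR_partial = 7.368 K/W.
T_interface = T_in − Q·ΣR_partial = 84.3 °C − (8.174)(7.368) = 24.1 °C

T = 24.1 °C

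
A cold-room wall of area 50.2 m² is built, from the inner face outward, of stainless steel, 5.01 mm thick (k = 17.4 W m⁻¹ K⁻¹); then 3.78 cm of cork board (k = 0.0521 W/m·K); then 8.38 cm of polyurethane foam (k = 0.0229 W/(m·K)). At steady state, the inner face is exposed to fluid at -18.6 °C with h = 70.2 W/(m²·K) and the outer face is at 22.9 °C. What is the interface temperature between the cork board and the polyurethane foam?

T = -11.6 °C

Series thermal resistances, inner to outer:
  R_conv,in = 1/(hA) = 1/(70.2·50.2) = 2.838×10^-4 K/W
  R_stainless steel = L/(kA) = 0.00501/(17.4·50.2) = 5.736×10^-6 K/W
  R_cork board = L/(kA) = 0.0378/(0.0521·50.2) = 0.01445 K/W
  R_polyurethane foam = L/(kA) = 0.0838/(0.0229·50.2) = 0.07290 K/W
ΣR = 2.838×10^-4 + 5.736×10^-6 + 0.01445 + 0.07290 = 0.08764 K/W
Q = ΔT/ΣR = (-18.6 °C − 22.9 °C)/0.08764 = -473.5 W
From the inner boundary to the cork board/polyurethane foam interface, ΣR_partial = 0.01474 K/W.
T_interface = T_in − Q·ΣR_partial = -18.6 °C − (-473.5)(0.01474) = -11.6 °C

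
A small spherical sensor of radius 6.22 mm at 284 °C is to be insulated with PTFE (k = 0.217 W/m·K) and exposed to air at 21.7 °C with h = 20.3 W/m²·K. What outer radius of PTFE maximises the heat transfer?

r_cr = 2.14 cm

For a sphere, r_cr = 2k_ins/h = 2·0.217/20.3 = 0.0214 m = 2.14 cm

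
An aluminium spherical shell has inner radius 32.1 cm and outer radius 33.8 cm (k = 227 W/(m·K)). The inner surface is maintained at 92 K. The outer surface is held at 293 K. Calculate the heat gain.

Q = 3660 kW

Q = 4πk·ΔT/(1/r₁ − 1/r₂) = 4π × 227 × 201 / (1/0.321 − 1/0.338) = 3.66×10^6 W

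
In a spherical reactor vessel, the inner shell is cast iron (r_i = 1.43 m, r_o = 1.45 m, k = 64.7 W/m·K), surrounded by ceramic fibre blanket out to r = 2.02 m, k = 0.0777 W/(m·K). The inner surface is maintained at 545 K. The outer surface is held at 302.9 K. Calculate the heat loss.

Treat each layer as a resistance in series:
  R_cast iron = (1/1.43 − 1/1.45)/(4πk) = 0.009646/(4π·64.7) = 1.186×10^-5 K/W
  R_ceramic fibre blanket = (1/1.45 − 1/2.02)/(4πk) = 0.1946/(4π·0.0777) = 0.1993 K/W
ΣR = 1.186×10^-5 + 0.1993 = 0.1993 K/W
Q = ΔT/ΣR = (545 K − 302.9 K)/0.1993 = 1210 W

Q = 1210 W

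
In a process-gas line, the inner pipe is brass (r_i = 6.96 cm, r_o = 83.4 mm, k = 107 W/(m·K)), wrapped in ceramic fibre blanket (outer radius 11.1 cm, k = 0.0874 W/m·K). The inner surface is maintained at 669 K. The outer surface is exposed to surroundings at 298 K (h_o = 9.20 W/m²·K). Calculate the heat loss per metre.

Q' = 548 W/m

Resistance network (inner→outer):
  R'_brass = ln(0.0834/0.0696)/(2πk) = 0.1809/(2π·107) = 2.691×10^-4 m·K/W
  R'_ceramic fibre blanket = ln(0.111/0.0834)/(2πk) = 0.2859/(2π·0.0874) = 0.5206 m·K/W
  R'_conv,out = 1/(2πr h) = 1/(2π·0.111·9.20) = 0.1559 m·K/W
ΣR = 2.691×10^-4 + 0.5206 + 0.1559 = 0.6768 m·K/W
Q' = ΔT/ΣR = (669 K − 298 K)/0.6768 = 548 W/m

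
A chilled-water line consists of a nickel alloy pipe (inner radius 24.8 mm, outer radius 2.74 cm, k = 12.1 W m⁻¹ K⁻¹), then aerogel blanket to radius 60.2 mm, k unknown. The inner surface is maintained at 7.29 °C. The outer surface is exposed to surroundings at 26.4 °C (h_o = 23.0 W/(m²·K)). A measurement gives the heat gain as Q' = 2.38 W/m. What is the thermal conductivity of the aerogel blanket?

ΣR = ΔT/Q' = |7.29 − 26.4|/2.38 = 8.029 m·K/W
Known resistances:
  R'_nickel alloy = ln(0.0274/0.0248)/(2πk) = 0.09970/(2π·12.1) = 0.001311 m·K/W
  R'_conv,out = 1/(2πr h) = 1/(2π·0.0602·23.0) = 0.1149 m·K/W
R_aerogel blanket = ΣR − ΣR_known = 8.029 − 0.1162 = 7.913 m·K/W
ln(r₂/r₁)/(2πk) = 7.913 ⇒ k = 0.7871/(2π·7.913) = 0.0158 W/m·K

k = 0.0158 W/m·K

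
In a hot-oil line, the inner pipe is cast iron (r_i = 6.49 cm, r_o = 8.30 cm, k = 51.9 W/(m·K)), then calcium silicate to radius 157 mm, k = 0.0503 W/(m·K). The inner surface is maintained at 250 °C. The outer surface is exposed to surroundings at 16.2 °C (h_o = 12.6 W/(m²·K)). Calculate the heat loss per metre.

Q' = 111 W/m

Treat each layer as a resistance in series:
  R'_cast iron = ln(0.0830/0.0649)/(2πk) = 0.2460/(2π·51.9) = 7.544×10^-4 m·K/W
  R'_calcium silicate = ln(0.157/0.0830)/(2πk) = 0.6374/(2π·0.0503) = 2.017 m·K/W
  R'_conv,out = 1/(2πr h) = 1/(2π·0.157·12.6) = 0.08045 m·K/W
ΣR = 7.544×10^-4 + 2.017 + 0.08045 = 2.098 m·K/W
Q' = ΔT/ΣR = (250 °C − 16.2 °C)/2.098 = 111 W/m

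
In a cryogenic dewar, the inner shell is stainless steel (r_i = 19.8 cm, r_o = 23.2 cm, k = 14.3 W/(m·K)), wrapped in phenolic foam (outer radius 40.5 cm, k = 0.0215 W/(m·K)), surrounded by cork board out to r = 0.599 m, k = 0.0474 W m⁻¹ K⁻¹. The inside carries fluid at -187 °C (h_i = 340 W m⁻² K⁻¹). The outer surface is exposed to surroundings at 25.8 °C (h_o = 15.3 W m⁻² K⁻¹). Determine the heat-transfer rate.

Q = 26.0 W

Treat each layer as a resistance in series:
  R_conv,in = 1/(4πr²h) = 1/(4π·0.198²·340) = 0.005970 K/W
  R_stainless steel = (1/0.198 − 1/0.232)/(4πk) = 0.7402/(4π·14.3) = 0.004119 K/W
  R_phenolic foam = (1/0.232 − 1/0.405)/(4πk) = 1.841/(4π·0.0215) = 6.815 K/W
  R_cork board = (1/0.405 − 1/0.599)/(4πk) = 0.7997/(4π·0.0474) = 1.343 K/W
  R_conv,out = 1/(4πr²h) = 1/(4π·0.599²·15.3) = 0.01450 K/W
ΣR = 0.005970 + 0.004119 + 6.815 + 1.343 + 0.01450 = 8.183 K/W
Q = ΔT/ΣR = (-187 °C − 25.8 °C)/8.183 = -26.0 W
(Negative Q ⇒ heat flows inward; heat gain = 26.0 W.)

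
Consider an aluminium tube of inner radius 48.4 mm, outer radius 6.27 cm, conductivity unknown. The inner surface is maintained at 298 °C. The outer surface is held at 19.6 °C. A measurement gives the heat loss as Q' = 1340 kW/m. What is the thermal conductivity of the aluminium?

k = 198 W/m·K

ΣR = ΔT/Q' = |298 − 19.6|/1.34×10^6 = 2.078×10^-4 m·K/W
ln(r₂/r₁)/(2πk) = 2.078×10^-4 ⇒ k = 0.2589/(2π·2.078×10^-4) = 198 W/m·K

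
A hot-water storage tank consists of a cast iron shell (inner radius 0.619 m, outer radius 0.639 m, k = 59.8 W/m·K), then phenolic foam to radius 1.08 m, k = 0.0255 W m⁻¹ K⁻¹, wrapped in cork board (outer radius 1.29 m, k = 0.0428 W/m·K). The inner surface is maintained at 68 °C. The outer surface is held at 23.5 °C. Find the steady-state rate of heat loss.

Series thermal resistances, inner to outer:
  R_cast iron = (1/0.619 − 1/0.639)/(4πk) = 0.05056/(4π·59.8) = 6.729×10^-5 K/W
  R_phenolic foam = (1/0.639 − 1/1.08)/(4πk) = 0.6390/(4π·0.0255) = 1.994 K/W
  R_cork board = (1/1.08 − 1/1.29)/(4πk) = 0.1507/(4π·0.0428) = 0.2803 K/W
ΣR = 6.729×10^-5 + 1.994 + 0.2803 = 2.274 K/W
Q = ΔT/ΣR = (68 °C − 23.5 °C)/2.274 = 19.6 W

Q = 19.6 W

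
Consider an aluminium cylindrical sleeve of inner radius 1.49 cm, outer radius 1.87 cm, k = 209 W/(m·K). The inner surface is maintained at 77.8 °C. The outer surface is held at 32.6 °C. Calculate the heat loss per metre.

Q' = 261 kW/m

Q' = 2πk·ΔT/ln(r₂/r₁) = 2π × 209 × 45.2 / ln(0.0187/0.0149) = 2.61×10^5 W/m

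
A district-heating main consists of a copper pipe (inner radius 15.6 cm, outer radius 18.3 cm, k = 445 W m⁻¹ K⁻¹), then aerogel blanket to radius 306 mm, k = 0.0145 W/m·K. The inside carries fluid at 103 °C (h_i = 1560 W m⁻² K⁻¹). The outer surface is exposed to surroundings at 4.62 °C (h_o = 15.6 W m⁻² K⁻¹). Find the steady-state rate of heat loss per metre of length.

Series thermal resistances, inner to outer:
  R'_conv,in = 1/(2πr h) = 1/(2π·0.156·1560) = 6.540×10^-4 m·K/W
  R'_copper = ln(0.183/0.156)/(2πk) = 0.1596/(2π·445) = 5.709×10^-5 m·K/W
  R'_aerogel blanket = ln(0.306/0.183)/(2πk) = 0.5141/(2π·0.0145) = 5.643 m·K/W
  R'_conv,out = 1/(2πr h) = 1/(2π·0.306·15.6) = 0.03334 m·K/W
ΣR = 6.540×10^-4 + 5.709×10^-5 + 5.643 + 0.03334 = 5.677 m·K/W
Q' = ΔT/ΣR = (103 °C − 4.62 °C)/5.677 = 17.3 W/m

Q' = 17.3 W/m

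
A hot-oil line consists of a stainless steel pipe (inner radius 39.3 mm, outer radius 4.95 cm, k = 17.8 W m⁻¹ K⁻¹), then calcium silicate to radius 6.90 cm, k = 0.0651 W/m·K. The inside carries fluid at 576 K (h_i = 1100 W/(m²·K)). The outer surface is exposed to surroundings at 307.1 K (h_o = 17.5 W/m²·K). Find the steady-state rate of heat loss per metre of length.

Q' = 283 W/m

Treat each layer as a resistance in series:
  R'_conv,in = 1/(2πr h) = 1/(2π·0.0393·1100) = 0.003682 m·K/W
  R'_stainless steel = ln(0.0495/0.0393)/(2πk) = 0.2307/(2π·17.8) = 0.002063 m·K/W
  R'_calcium silicate = ln(0.0690/0.0495)/(2πk) = 0.3321/(2π·0.0651) = 0.8120 m·K/W
  R'_conv,out = 1/(2πr h) = 1/(2π·0.0690·17.5) = 0.1318 m·K/W
ΣR = 0.003682 + 0.002063 + 0.8120 + 0.1318 = 0.9495 m·K/W
Q' = ΔT/ΣR = (576 K − 307.1 K)/0.9495 = 283 W/m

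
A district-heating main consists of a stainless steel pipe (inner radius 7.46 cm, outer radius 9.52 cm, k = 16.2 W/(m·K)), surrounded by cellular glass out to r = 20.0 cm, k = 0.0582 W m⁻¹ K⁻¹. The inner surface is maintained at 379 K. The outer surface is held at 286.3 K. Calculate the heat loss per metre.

Resistance network (inner→outer):
  R'_stainless steel = ln(0.0952/0.0746)/(2πk) = 0.2438/(2π·16.2) = 0.002396 m·K/W
  R'_cellular glass = ln(0.200/0.0952)/(2πk) = 0.7423/(2π·0.0582) = 2.030 m·K/W
ΣR = 0.002396 + 2.030 = 2.032 m·K/W
Q' = ΔT/ΣR = (379 K − 286.3 K)/2.032 = 45.6 W/m

Q' = 45.6 W/m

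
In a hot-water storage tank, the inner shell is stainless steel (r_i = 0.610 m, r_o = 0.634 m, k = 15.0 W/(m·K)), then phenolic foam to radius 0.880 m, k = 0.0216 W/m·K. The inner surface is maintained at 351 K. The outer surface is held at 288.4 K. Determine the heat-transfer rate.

Q = 38.5 W

Resistance network (inner→outer):
  R_stainless steel = (1/0.610 − 1/0.634)/(4πk) = 0.06206/(4π·15.0) = 3.292×10^-4 K/W
  R_phenolic foam = (1/0.634 − 1/0.880)/(4πk) = 0.4409/(4π·0.0216) = 1.624 K/W
ΣR = 3.292×10^-4 + 1.624 = 1.624 K/W
Q = ΔT/ΣR = (351 K − 288.4 K)/1.624 = 38.5 W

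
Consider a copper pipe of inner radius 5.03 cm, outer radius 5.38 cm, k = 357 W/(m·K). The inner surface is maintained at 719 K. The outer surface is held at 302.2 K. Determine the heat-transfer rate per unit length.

Q' = 2πk·ΔT/ln(r₂/r₁) = 2π × 357 × 416.8 / ln(0.0538/0.0503) = 1.39×10^7 W/m

Q' = 13900 kW/m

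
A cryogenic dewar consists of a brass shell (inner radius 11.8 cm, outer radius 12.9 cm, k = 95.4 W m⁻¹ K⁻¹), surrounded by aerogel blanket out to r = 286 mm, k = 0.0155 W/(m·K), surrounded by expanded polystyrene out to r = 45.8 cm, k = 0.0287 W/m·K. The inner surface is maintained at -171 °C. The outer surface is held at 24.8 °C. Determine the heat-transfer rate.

Series thermal resistances, inner to outer:
  R_brass = (1/0.118 − 1/0.129)/(4πk) = 0.7226/(4π·95.4) = 6.028×10^-4 K/W
  R_aerogel blanket = (1/0.129 − 1/0.286)/(4πk) = 4.255/(4π·0.0155) = 21.85 K/W
  R_expanded polystyrene = (1/0.286 − 1/0.458)/(4πk) = 1.313/(4π·0.0287) = 3.641 K/W
ΣR = 6.028×10^-4 + 21.85 + 3.641 = 25.49 K/W
Q = ΔT/ΣR = (-171 °C − 24.8 °C)/25.49 = -7.68 W
(Negative Q ⇒ heat flows inward; heat gain = 7.68 W.)

Q = 7.68 W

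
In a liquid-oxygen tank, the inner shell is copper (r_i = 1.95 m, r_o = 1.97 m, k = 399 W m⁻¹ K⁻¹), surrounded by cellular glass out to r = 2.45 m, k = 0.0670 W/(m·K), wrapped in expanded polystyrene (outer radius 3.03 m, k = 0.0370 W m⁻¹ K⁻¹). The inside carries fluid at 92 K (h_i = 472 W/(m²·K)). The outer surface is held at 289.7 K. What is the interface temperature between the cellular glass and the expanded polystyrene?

Resistance network (inner→outer):
  R_conv,in = 1/(4πr²h) = 1/(4π·1.95²·472) = 4.434×10^-5 K/W
  R_copper = (1/1.95 − 1/1.97)/(4πk) = 0.005206/(4π·399) = 1.038×10^-6 K/W
  R_cellular glass = (1/1.97 − 1/2.45)/(4πk) = 0.09945/(4π·0.0670) = 0.1181 K/W
  R_expanded polystyrene = (1/2.45 − 1/3.03)/(4πk) = 0.07813/(4π·0.0370) = 0.1680 K/W
ΣR = 4.434×10^-5 + 1.038×10^-6 + 0.1181 + 0.1680 = 0.2861 K/W
Q = ΔT/ΣR = (92 K − 289.7 K)/0.2861 = -691.0 W
From the inner boundary to the cellular glass/expanded polystyrene interface, ΣR_partial = 0.1181 K/W.
T_interface = T_in − Q·ΣR_partial = 92 K − (-691.0)(0.1181) = 173.6 K

T = 173.6 K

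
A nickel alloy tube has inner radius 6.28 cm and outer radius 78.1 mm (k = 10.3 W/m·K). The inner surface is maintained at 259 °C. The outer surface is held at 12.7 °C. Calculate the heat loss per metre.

Q' = 73.1 kW/m

Q' = 2πk·ΔT/ln(r₂/r₁) = 2π × 10.3 × 246.3 / ln(0.0781/0.0628) = 73100 W/m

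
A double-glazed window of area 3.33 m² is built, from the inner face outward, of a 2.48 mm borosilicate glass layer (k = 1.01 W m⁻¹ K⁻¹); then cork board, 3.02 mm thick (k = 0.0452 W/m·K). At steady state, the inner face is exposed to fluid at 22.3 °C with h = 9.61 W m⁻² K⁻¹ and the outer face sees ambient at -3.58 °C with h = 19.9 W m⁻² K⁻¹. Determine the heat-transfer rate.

Q = 385 W

Resistance network (inner→outer):
  R_conv,in = 1/(hA) = 1/(9.61·3.33) = 0.03125 K/W
  R_borosilicate glass = L/(kA) = 0.00248/(1.01·3.33) = 7.374×10^-4 K/W
  R_cork board = L/(kA) = 0.00302/(0.0452·3.33) = 0.02006 K/W
  R_conv,out = 1/(hA) = 1/(19.9·3.33) = 0.01509 K/W
ΣR = 0.03125 + 7.374×10^-4 + 0.02006 + 0.01509 = 0.06714 K/W
Q = ΔT/ΣR = (22.3 °C − -3.58 °C)/0.06714 = 385 W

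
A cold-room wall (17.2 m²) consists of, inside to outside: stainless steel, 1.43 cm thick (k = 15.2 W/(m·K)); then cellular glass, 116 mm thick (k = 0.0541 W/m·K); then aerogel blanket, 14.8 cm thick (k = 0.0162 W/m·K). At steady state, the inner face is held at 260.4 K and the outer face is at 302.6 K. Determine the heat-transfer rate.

Treat each layer as a resistance in series:
  R_stainless steel = L/(kA) = 0.0143/(15.2·17.2) = 5.470×10^-5 K/W
  R_cellular glass = L/(kA) = 0.116/(0.0541·17.2) = 0.1247 K/W
  R_aerogel blanket = L/(kA) = 0.148/(0.0162·17.2) = 0.5312 K/W
ΣR = 5.470×10^-5 + 0.1247 + 0.5312 = 0.6560 K/W
Q = ΔT/ΣR = (260.4 K − 302.6 K)/0.6560 = -64.3 W
(Negative Q ⇒ heat flows inward; heat gain = 64.3 W.)

Q = 64.3 W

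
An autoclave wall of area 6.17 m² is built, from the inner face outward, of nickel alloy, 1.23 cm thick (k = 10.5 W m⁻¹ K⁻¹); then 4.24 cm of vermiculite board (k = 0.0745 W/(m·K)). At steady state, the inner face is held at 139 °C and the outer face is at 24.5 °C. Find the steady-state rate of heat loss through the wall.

Q = 1240 W

Treat each layer as a resistance in series:
  R_nickel alloy = L/(kA) = 0.0123/(10.5·6.17) = 1.899×10^-4 K/W
  R_vermiculite board = L/(kA) = 0.0424/(0.0745·6.17) = 0.09224 K/W
ΣR = 1.899×10^-4 + 0.09224 = 0.09243 K/W
Q = ΔT/ΣR = (139 °C − 24.5 °C)/0.09243 = 1240 W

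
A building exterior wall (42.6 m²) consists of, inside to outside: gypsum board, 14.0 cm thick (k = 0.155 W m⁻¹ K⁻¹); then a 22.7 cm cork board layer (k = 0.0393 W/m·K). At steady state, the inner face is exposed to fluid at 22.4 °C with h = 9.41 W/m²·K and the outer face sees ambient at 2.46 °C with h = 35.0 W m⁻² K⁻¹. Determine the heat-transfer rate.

Treat each layer as a resistance in series:
  R_conv,in = 1/(hA) = 1/(9.41·42.6) = 0.002495 K/W
  R_gypsum board = L/(kA) = 0.140/(0.155·42.6) = 0.02120 K/W
  R_cork board = L/(kA) = 0.227/(0.0393·42.6) = 0.1356 K/W
  R_conv,out = 1/(hA) = 1/(35.0·42.6) = 6.707×10^-4 K/W
ΣR = 0.002495 + 0.02120 + 0.1356 + 6.707×10^-4 = 0.1600 K/W
Q = ΔT/ΣR = (22.4 °C − 2.46 °C)/0.1600 = 125 W

Q = 125 W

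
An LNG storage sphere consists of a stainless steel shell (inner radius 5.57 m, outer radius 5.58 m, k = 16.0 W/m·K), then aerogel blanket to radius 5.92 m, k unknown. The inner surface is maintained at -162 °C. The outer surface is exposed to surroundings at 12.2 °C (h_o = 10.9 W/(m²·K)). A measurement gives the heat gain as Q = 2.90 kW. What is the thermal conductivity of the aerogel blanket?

ΣR = ΔT/Q = |-162 − 12.2|/2900 = 0.06007 K/W
Known resistances:
  R_stainless steel = (1/5.57 − 1/5.58)/(4πk) = 3.217×10^-4/(4π·16.0) = 1.600×10^-6 K/W
  R_conv,out = 1/(4πr²h) = 1/(4π·5.92²·10.9) = 2.083×10^-4 K/W
R_aerogel blanket = ΣR − ΣR_known = 0.06007 − 2.099×10^-4 = 0.05986 K/W
(1/r₁−1/r₂)/(4πk) = 0.05986 ⇒ k = 0.01029/(4π·0.05986) = 0.0137 W/m·K

k = 0.0137 W/m·K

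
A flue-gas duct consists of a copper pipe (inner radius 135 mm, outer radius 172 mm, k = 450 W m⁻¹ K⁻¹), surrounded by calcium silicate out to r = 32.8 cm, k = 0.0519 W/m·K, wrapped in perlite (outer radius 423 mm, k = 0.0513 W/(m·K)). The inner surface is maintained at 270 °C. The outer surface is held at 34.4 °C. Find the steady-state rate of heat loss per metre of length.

Resistance network (inner→outer):
  R'_copper = ln(0.172/0.135)/(2πk) = 0.2422/(2π·450) = 8.567×10^-5 m·K/W
  R'_calcium silicate = ln(0.328/0.172)/(2πk) = 0.6455/(2π·0.0519) = 1.980 m·K/W
  R'_perlite = ln(0.423/0.328)/(2πk) = 0.2544/(2π·0.0513) = 0.7891 m·K/W
ΣR = 8.567×10^-5 + 1.980 + 0.7891 = 2.769 m·K/W
Q' = ΔT/ΣR = (270 °C − 34.4 °C)/2.769 = 85.1 W/m

Q' = 85.1 W/m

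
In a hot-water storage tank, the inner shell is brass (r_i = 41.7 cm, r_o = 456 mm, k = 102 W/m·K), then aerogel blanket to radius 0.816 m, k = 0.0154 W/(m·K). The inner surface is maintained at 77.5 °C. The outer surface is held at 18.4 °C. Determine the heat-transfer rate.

Q = 11.8 W

Series thermal resistances, inner to outer:
  R_brass = (1/0.417 − 1/0.456)/(4πk) = 0.2051/(4π·102) = 1.600×10^-4 K/W
  R_aerogel blanket = (1/0.456 − 1/0.816)/(4πk) = 0.9675/(4π·0.0154) = 4.999 K/W
ΣR = 1.600×10^-4 + 4.999 = 4.999 K/W
Q = ΔT/ΣR = (77.5 °C − 18.4 °C)/4.999 = 11.8 W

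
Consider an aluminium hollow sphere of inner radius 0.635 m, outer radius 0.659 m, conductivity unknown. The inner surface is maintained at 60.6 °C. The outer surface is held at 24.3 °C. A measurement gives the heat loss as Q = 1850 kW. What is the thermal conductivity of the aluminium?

k = 233 W/m·K

ΣR = ΔT/Q = |60.6 − 24.3|/1.85×10^6 = 1.962×10^-5 K/W
(1/r₁−1/r₂)/(4πk) = 1.962×10^-5 ⇒ k = 0.05735/(4π·1.962×10^-5) = 233 W/m·K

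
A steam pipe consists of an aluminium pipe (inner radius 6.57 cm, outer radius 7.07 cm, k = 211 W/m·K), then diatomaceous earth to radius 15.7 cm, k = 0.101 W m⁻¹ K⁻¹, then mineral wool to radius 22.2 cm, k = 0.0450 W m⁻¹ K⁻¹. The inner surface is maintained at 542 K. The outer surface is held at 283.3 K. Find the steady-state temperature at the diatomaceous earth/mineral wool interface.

T = 411 K

Treat each layer as a resistance in series:
  R'_aluminium = ln(0.0707/0.0657)/(2πk) = 0.07335/(2π·211) = 5.532×10^-5 m·K/W
  R'_diatomaceous earth = ln(0.157/0.0707)/(2πk) = 0.7978/(2π·0.101) = 1.257 m·K/W
  R'_mineral wool = ln(0.222/0.157)/(2πk) = 0.3464/(2π·0.0450) = 1.225 m·K/W
ΣR = 5.532×10^-5 + 1.257 + 1.225 = 2.482 m·K/W
Q' = ΔT/ΣR = (542 K − 283.3 K)/2.482 = 104.2 W/m
From the inner boundary to the diatomaceous earth/mineral wool interface, ΣR_partial = 1.257 m·K/W.
T_interface = T_in − Q'·ΣR_partial = 542 K − (104.2)(1.257) = 411 K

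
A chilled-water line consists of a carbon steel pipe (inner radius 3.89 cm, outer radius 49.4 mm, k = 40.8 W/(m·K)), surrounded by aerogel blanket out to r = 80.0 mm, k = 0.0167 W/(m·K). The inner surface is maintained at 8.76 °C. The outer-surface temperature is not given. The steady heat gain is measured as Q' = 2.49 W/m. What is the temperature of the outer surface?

Sum the resistances:
  R'_carbon steel = ln(0.0494/0.0389)/(2πk) = 0.2390/(2π·40.8) = 9.321×10^-4 m·K/W
  R'_aerogel blanket = ln(0.0800/0.0494)/(2πk) = 0.4821/(2π·0.0167) = 4.594 m·K/W
ΣR = 4.595 m·K/W
ΔT = Q'·ΣR = 2.49 × 4.595 = 11.44 K
Heat flows inward, so T_out = T_in + ΔT = 8.76 + 11.44 = 20.2 °C

T_out = 20.2 °C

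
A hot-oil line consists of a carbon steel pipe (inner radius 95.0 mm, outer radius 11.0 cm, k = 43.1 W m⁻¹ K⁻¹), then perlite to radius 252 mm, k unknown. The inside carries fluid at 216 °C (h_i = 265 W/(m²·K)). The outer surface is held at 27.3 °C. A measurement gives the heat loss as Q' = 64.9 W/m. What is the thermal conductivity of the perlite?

ΣR = ΔT/Q' = |216 − 27.3|/64.9 = 2.908 m·K/W
Known resistances:
  R'_conv,in = 1/(2πr h) = 1/(2π·0.0950·265) = 0.006322 m·K/W
  R'_carbon steel = ln(0.110/0.0950)/(2πk) = 0.1466/(2π·43.1) = 5.414×10^-4 m·K/W
R_perlite = ΣR − ΣR_known = 2.908 − 0.006863 = 2.901 m·K/W
ln(r₂/r₁)/(2πk) = 2.901 ⇒ k = 0.8289/(2π·2.901) = 0.0455 W/m·K

k = 0.0455 W/m·K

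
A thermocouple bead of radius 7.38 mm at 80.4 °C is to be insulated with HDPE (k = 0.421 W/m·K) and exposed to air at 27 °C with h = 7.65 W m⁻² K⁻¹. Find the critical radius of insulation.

r_cr = 11.0 cm

For a sphere, r_cr = 2k_ins/h = 2·0.421/7.65 = 0.110 m = 11.0 cm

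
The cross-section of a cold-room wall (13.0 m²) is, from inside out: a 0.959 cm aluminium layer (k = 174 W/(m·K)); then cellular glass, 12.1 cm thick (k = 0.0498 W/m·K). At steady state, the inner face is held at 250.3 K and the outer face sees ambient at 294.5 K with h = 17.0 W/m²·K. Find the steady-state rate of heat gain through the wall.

Series thermal resistances, inner to outer:
  R_aluminium = L/(kA) = 0.00959/(174·13.0) = 4.240×10^-6 K/W
  R_cellular glass = L/(kA) = 0.121/(0.0498·13.0) = 0.1869 K/W
  R_conv,out = 1/(hA) = 1/(17.0·13.0) = 0.004525 K/W
ΣR = 4.240×10^-6 + 0.1869 + 0.004525 = 0.1914 K/W
Q = ΔT/ΣR = (250.3 K − 294.5 K)/0.1914 = -231 W
(Negative Q ⇒ heat flows inward; heat gain = 231 W.)

Q = 231 W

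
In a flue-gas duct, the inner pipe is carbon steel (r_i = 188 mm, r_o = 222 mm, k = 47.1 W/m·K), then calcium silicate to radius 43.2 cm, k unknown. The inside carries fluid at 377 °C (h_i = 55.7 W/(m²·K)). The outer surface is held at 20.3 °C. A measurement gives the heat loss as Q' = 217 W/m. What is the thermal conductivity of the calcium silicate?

k = 0.0651 W/m·K

ΣR = ΔT/Q' = |377 − 20.3|/217 = 1.644 m·K/W
Known resistances:
  R'_conv,in = 1/(2πr h) = 1/(2π·0.188·55.7) = 0.01520 m·K/W
  R'_carbon steel = ln(0.222/0.188)/(2πk) = 0.1662/(2π·47.1) = 5.617×10^-4 m·K/W
R_calcium silicate = ΣR − ΣR_known = 1.644 − 0.01576 = 1.628 m·K/W
ln(r₂/r₁)/(2πk) = 1.628 ⇒ k = 0.6657/(2π·1.628) = 0.0651 W/m·K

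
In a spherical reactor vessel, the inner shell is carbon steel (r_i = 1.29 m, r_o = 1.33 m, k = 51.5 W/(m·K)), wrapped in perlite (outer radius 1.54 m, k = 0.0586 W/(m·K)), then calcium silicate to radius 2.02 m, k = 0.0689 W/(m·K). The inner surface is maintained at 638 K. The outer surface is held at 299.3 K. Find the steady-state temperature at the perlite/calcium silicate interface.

Resistance network (inner→outer):
  R_carbon steel = (1/1.29 − 1/1.33)/(4πk) = 0.02331/(4π·51.5) = 3.602×10^-5 K/W
  R_perlite = (1/1.33 − 1/1.54)/(4πk) = 0.1025/(4π·0.0586) = 0.1392 K/W
  R_calcium silicate = (1/1.54 − 1/2.02)/(4πk) = 0.1543/(4π·0.0689) = 0.1782 K/W
ΣR = 3.602×10^-5 + 0.1392 + 0.1782 = 0.3174 K/W
Q = ΔT/ΣR = (638 K − 299.3 K)/0.3174 = 1067 W
From the inner boundary to the perlite/calcium silicate interface, ΣR_partial = 0.1392 K/W.
T_interface = T_in − Q·ΣR_partial = 638 K − (1067)(0.1392) = 489 K

T = 489 K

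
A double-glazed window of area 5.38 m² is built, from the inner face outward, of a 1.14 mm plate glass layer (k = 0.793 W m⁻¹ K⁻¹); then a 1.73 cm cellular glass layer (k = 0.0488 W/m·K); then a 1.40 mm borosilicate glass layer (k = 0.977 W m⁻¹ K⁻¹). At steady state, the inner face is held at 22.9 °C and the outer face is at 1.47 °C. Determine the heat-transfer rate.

Q = 323 W

Resistance network (inner→outer):
  R_plate glass = L/(kA) = 0.00114/(0.793·5.38) = 2.672×10^-4 K/W
  R_cellular glass = L/(kA) = 0.0173/(0.0488·5.38) = 0.06589 K/W
  R_borosilicate glass = L/(kA) = 0.00140/(0.977·5.38) = 2.663×10^-4 K/W
ΣR = 2.672×10^-4 + 0.06589 + 2.663×10^-4 = 0.06642 K/W
Q = ΔT/ΣR = (22.9 °C − 1.47 °C)/0.06642 = 323 W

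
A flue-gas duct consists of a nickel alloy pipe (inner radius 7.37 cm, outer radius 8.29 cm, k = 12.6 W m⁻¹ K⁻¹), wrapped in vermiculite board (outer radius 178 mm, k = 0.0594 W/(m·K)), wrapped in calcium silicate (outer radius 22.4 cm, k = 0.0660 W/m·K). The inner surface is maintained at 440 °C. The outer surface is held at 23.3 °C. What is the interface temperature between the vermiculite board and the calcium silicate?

Resistance network (inner→outer):
  R'_nickel alloy = ln(0.0829/0.0737)/(2πk) = 0.1176/(2π·12.6) = 0.001486 m·K/W
  R'_vermiculite board = ln(0.178/0.0829)/(2πk) = 0.7641/(2π·0.0594) = 2.047 m·K/W
  R'_calcium silicate = ln(0.224/0.178)/(2πk) = 0.2299/(2π·0.0660) = 0.5543 m·K/W
ΣR = 0.001486 + 2.047 + 0.5543 = 2.603 m·K/W
Q' = ΔT/ΣR = (440 °C − 23.3 °C)/2.603 = 160.1 W/m
From the inner boundary to the vermiculite board/calcium silicate interface, ΣR_partial = 2.048 m·K/W.
T_interface = T_in − Q'·ΣR_partial = 440 °C − (160.1)(2.048) = 112 °C

T = 112 °C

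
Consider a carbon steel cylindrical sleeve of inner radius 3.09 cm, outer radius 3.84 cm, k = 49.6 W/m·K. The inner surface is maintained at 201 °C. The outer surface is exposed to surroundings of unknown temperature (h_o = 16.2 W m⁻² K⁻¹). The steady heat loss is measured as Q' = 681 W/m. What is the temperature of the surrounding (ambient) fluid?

Sum the resistances:
  R'_carbon steel = ln(0.0384/0.0309)/(2πk) = 0.2173/(2π·49.6) = 6.973×10^-4 m·K/W
  R'_conv,out = 1/(2πr h) = 1/(2π·0.0384·16.2) = 0.2558 m·K/W
ΣR = 0.2565 m·K/W
ΔT = Q'·ΣR = 681 × 0.2565 = 174.7 K
Heat flows outward, so T_out = T_in − ΔT = 201 − 174.7 = 26.3 °C

T_out = 26.3 °C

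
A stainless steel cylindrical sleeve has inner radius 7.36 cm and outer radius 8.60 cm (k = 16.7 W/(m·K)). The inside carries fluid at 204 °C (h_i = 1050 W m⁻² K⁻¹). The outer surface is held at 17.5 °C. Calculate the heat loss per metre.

Resistance network (inner→outer):
  R'_conv,in = 1/(2πr h) = 1/(2π·0.0736·1050) = 0.002059 m·K/W
  R'_stainless steel = ln(0.0860/0.0736)/(2πk) = 0.1557/(2π·16.7) = 0.001484 m·K/W
ΣR = 0.002059 + 0.001484 = 0.003543 m·K/W
Q' = ΔT/ΣR = (204 °C − 17.5 °C)/0.003543 = 52600 W/m

Q' = 52600 W/m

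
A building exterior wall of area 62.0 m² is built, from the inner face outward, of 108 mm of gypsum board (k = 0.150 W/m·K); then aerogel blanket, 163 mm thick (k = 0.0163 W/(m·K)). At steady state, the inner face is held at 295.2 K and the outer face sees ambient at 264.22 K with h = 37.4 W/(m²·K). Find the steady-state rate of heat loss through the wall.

Q = 179 W

Resistance network (inner→outer):
  R_gypsum board = L/(kA) = 0.108/(0.150·62.0) = 0.01161 K/W
  R_aerogel blanket = L/(kA) = 0.163/(0.0163·62.0) = 0.1613 K/W
  R_conv,out = 1/(hA) = 1/(37.4·62.0) = 4.313×10^-4 K/W
ΣR = 0.01161 + 0.1613 + 4.313×10^-4 = 0.1733 K/W
Q = ΔT/ΣR = (295.2 K − 264.22 K)/0.1733 = 179 W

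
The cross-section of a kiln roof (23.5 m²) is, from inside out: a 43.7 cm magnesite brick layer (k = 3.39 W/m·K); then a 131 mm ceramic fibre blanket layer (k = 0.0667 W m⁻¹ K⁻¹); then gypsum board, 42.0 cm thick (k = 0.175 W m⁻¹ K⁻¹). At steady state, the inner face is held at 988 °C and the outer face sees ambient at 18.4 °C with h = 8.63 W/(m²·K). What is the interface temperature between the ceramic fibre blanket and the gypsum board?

T = 548 °C

Treat each layer as a resistance in series:
  R_magnesite brick = L/(kA) = 0.437/(3.39·23.5) = 0.005485 K/W
  R_ceramic fibre blanket = L/(kA) = 0.131/(0.0667·23.5) = 0.08358 K/W
  R_gypsum board = L/(kA) = 0.420/(0.175·23.5) = 0.1021 K/W
  R_conv,out = 1/(hA) = 1/(8.63·23.5) = 0.004931 K/W
ΣR = 0.005485 + 0.08358 + 0.1021 + 0.004931 = 0.1961 K/W
Q = ΔT/ΣR = (988 °C − 18.4 °C)/0.1961 = 4944 W
From the inner boundary to the ceramic fibre blanket/gypsum board interface, ΣR_partial = 0.08907 K/W.
T_interface = T_in − Q·ΣR_partial = 988 °C − (4944)(0.08907) = 548 °C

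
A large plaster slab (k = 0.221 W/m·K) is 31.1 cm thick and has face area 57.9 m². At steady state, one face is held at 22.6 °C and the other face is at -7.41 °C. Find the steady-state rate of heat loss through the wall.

Q = 1230 W

Q = kA·ΔT/L = 0.221 × 57.9 × |22.6 °C − -7.41 °C| / 0.311 = 1230 W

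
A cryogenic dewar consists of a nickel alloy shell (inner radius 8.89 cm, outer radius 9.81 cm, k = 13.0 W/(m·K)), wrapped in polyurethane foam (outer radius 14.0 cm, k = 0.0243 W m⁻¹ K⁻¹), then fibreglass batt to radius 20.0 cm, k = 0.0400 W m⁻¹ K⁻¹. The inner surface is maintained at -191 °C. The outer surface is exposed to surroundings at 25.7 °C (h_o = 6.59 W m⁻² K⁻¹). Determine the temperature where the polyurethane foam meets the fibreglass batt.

T = -42.2 °C

Series thermal resistances, inner to outer:
  R_nickel alloy = (1/0.0889 − 1/0.0981)/(4πk) = 1.055/(4π·13.0) = 0.006457 K/W
  R_polyurethane foam = (1/0.0981 − 1/0.140)/(4πk) = 3.051/(4π·0.0243) = 9.991 K/W
  R_fibreglass batt = (1/0.140 − 1/0.200)/(4πk) = 2.143/(4π·0.0400) = 4.263 K/W
  R_conv,out = 1/(4πr²h) = 1/(4π·0.200²·6.59) = 0.3019 K/W
ΣR = 0.006457 + 9.991 + 4.263 + 0.3019 = 14.56 K/W
Q = ΔT/ΣR = (-191 °C − 25.7 °C)/14.56 = -14.88 W
From the inner boundary to the polyurethane foam/fibreglass batt interface, ΣR_partial = 9.997 K/W.
T_interface = T_in − Q·ΣR_partial = -191 °C − (-14.88)(9.997) = -42.2 °C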